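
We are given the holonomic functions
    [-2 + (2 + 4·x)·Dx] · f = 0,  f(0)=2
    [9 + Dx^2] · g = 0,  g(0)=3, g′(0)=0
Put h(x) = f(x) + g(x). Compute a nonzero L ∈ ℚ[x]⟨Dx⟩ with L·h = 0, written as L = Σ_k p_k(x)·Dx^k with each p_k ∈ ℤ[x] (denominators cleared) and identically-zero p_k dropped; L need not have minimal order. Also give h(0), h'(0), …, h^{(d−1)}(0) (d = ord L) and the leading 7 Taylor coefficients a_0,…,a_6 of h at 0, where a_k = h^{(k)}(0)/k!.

L = (-27 - 81·x - 81·x^2) + (18 + 117·x + 243·x^2 + 162·x^3)·Dx + (-3 - 9·x - 9·x^2)·Dx^2 + (2 + 13·x + 27·x^2 + 18·x^3)·Dx^3  (order 3).
h: a_k = 5, 2, -29/2, 1, 71/8, 7/4, -453/80, …
ICs: h(0) = 5, h′(0) = 2, h′′(0) = -29.

f: a_k = 2, 2, -1, 1, -5/4, 7/4, -21/8, …
g: a_k = 3, 0, -27/2, 0, 81/8, 0, -243/80, …
L₀ := lclm(L_f,L_g); ord L₀ ≤ 1+2.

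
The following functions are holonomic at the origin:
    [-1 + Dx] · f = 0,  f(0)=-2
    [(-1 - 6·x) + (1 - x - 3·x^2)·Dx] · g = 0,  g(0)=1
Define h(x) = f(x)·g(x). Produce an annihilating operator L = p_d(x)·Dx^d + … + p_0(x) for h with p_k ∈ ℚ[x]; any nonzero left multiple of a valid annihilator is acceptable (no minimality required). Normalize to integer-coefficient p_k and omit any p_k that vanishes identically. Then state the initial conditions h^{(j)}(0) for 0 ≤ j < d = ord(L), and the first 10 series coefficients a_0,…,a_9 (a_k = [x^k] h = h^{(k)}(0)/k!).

L = (2 + 5·x - 3·x^2) + (-1 + x + 3·x^2)·Dx  (order 1).
h: a_k = -2, -4, -11, -70/3, -677/12, -3793/30, -106447/360, -850483/1260, -6298165/4032, -325413041/90720, …
ICs: h(0) = -2.

f: a_k = -2, -2, -1, -1/3, -1/12, -1/60, -1/360, -1/2520, -1/20160, -1/181440, …
g: a_k = 1, 1, 4, 7, 19, 40, 97, 217, 508, 1159, …
Product ⇒ symmetric product L₀, ord ≤ 1.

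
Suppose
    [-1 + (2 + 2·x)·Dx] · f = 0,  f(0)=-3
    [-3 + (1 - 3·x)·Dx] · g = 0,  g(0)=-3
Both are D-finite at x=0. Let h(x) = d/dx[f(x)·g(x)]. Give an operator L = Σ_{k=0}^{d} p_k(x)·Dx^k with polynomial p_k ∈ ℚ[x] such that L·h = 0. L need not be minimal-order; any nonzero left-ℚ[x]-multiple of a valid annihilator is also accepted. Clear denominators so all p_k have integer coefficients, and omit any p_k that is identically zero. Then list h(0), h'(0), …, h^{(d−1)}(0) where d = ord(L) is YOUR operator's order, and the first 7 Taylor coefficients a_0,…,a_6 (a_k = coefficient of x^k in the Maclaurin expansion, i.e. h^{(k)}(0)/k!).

L = (83 + 126·x + 27·x^2) + (-14 + 22·x + 54·x^2 + 18·x^3)·Dx  (order 1).
h: a_k = 63/2, 747/4, 13473/16, 107739/32, 3232485/256, 23273325/512, 325828629/2048, …
ICs: h(0) = 63/2.

f: a_k = -3, -3/2, 3/8, -3/16, 15/128, -21/256, 63/1024, …
g: a_k = -3, -9, -27, -81, -243, -729, -2187, …
f·g: L₀ = L_f ⊗_s L_g, ord ≤ 1·1.
Differentiate: ansatz ord ≤ ord L₀ ⇒ L.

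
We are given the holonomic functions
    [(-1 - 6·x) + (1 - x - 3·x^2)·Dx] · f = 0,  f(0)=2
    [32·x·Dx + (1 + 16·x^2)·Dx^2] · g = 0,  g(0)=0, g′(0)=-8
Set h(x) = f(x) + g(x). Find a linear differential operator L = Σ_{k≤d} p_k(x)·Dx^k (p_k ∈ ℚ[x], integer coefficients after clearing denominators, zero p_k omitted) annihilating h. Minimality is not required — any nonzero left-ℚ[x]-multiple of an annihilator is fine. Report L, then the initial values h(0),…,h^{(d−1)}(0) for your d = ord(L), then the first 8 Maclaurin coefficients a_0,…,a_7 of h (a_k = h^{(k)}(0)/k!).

L = (-128 + 512·x + 10560·x^2 + 25344·x^3 + 95904·x^4 + 41472·x^6)·Dx + (37 + 208·x - 206·x^2 + 1476·x^3 + 24336·x^4 + 66528·x^5 + 6912·x^6 + 41472·x^7)·Dx^2 + (-4 - 21·x - 198·x^2 - 90·x^3 - 1775·x^4 + 4080·x^5 + 6336·x^6 + 2304·x^7 + 6912·x^8)·Dx^3  (order 3).
h: a_k = 2, -6, 8, 170/3, 38, -1648/5, 194, 35806/7, …
ICs: h(0) = 2, h′(0) = -6, h′′(0) = 16.

f: a_k = 2, 2, 8, 14, 38, 80, 194, 434, …
g: a_k = 0, -8, 0, 128/3, 0, -2048/5, 0, 32768/7, …
Weyl lclm of L_f,L_g ⇒ L₀ (ord ≤ 3).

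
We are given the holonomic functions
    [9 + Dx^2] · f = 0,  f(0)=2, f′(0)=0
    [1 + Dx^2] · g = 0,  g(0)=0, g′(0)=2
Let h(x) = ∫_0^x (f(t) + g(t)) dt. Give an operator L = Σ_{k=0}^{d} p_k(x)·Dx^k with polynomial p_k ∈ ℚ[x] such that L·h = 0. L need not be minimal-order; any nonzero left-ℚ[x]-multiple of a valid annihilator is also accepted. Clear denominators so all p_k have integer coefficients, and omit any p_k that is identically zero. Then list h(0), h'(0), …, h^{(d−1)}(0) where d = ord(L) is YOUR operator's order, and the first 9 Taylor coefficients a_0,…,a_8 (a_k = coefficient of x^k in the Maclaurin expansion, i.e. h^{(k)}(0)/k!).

L = 9·Dx + 10·Dx^3 + Dx^5  (order 5).
h: a_k = 0, 2, 1, -3, -1/12, 27/20, 1/360, -81/280, -1/20160, …
ICs: h(0) = 0, h′(0) = 2, h′′(0) = 2, h′′′(0) = -18, h′′′′(0) = -2.

f: a_k = 2, 0, -9, 0, 27/4, 0, -81/40, 0, 729/2240, …
g: a_k = 0, 2, 0, -1/3, 0, 1/60, 0, -1/2520, 0, …
Sum ⇒ L₀ = lclm(L_f,L_g) in ℚ(x)⟨Dx⟩.
h=∫₀ˣh₀: take L = L₀·Dx.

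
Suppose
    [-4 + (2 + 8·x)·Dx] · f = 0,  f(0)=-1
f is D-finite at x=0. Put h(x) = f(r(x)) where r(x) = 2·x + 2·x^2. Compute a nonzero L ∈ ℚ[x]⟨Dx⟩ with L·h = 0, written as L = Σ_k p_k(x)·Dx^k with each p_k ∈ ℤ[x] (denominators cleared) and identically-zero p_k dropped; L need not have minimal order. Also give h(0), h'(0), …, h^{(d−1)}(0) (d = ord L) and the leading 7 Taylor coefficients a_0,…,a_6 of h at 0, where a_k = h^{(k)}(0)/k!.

f: a_k = -1, -2, 2, -4, 10, -28, 84, …
L₀ from L_f via x↦r, Dx↦r'^{-1}Dx.
L = (-4 - 8·x) + (1 + 8·x + 8·x^2)·Dx  (order 1).
h: a_k = -1, -4, 4, -16, 72, -352, 1824, …
ICs: h(0) = -1.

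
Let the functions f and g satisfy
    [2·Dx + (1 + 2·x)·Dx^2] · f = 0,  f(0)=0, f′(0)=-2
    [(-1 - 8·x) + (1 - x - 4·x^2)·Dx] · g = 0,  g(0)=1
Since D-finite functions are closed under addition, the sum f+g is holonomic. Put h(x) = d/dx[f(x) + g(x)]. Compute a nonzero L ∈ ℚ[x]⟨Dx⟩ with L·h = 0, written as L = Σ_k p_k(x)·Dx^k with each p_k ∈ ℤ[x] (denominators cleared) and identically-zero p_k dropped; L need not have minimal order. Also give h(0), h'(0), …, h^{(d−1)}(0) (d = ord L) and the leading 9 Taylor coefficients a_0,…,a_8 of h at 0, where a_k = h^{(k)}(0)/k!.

f: a_k = 0, -2, 2, -8/3, 4, -32/5, 32/3, -128/7, 32, …
g: a_k = 1, 1, 5, 9, 29, 65, 181, 441, 1165, …
Weyl lclm of L_f,L_g ⇒ L₀ (ord ≤ 3).
Derive L from L₀ (diff closure).
L = (-94 - 644·x - 1664·x^2 - 1920·x^3 - 1536·x^4) + (-23 - 324·x - 1448·x^2 - 3072·x^3 - 3904·x^4 - 2560·x^5)·Dx + (6 + 35·x + 53·x^2 - 98·x^3 - 528·x^4 - 864·x^5 - 512·x^6)·Dx^2  (order 2).
h: a_k = -1, 14, 19, 132, 293, 1150, 2959, 9576, 25849, …
ICs: h(0) = -1, h′(0) = 14.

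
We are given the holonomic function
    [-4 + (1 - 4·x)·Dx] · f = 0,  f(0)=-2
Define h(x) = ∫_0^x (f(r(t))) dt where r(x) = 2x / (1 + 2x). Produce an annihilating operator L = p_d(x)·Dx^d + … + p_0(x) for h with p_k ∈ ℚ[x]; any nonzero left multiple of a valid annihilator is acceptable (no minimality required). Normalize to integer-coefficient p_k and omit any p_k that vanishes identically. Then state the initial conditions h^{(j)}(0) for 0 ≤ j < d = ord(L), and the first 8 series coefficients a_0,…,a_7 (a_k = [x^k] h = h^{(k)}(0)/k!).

L = 8·Dx + (-1 + 4·x + 12·x^2)·Dx^2  (order 2).
h: a_k = 0, -2, -8, -32, -144, -3456/5, -3456, -124416/7, …
ICs: h(0) = 0, h′(0) = -2.

f: a_k = -2, -8, -32, -128, -512, -2048, -8192, -32768, …
Substitute x→r, Dx→(1/r')Dx; clear ⇒ L₀.
Integrate: L := L₀·Dx.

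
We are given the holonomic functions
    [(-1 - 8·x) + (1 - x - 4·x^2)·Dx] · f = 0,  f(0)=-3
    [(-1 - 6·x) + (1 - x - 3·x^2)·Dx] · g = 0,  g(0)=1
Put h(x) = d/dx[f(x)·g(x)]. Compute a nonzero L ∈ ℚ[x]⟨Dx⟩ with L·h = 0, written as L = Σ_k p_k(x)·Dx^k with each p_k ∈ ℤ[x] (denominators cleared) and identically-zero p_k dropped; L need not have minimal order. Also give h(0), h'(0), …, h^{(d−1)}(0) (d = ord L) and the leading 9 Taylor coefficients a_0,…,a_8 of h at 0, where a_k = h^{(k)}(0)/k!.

f: a_k = -3, -3, -15, -27, -87, -195, -543, -1323, -3495, …
g: a_k = 1, 1, 4, 7, 19, 40, 97, 217, 508, …
h₀=f·g: eliminate ⇒ L₀, order ≤ 1·1.
Derive L from L₀ (diff closure).
L = (20 + 30·x - 12·x^2 - 768·x^3 - 708·x^4 + 2520·x^5 + 2880·x^6) + (-2 - 8·x + 57·x^2 + 64·x^3 - 330·x^4 - 285·x^5 + 588·x^6 + 576·x^7)·Dx  (order 1).
h: a_k = -6, -60, -225, -1008, -3360, -11826, -37170, -117744, -354915, …
ICs: h(0) = -6.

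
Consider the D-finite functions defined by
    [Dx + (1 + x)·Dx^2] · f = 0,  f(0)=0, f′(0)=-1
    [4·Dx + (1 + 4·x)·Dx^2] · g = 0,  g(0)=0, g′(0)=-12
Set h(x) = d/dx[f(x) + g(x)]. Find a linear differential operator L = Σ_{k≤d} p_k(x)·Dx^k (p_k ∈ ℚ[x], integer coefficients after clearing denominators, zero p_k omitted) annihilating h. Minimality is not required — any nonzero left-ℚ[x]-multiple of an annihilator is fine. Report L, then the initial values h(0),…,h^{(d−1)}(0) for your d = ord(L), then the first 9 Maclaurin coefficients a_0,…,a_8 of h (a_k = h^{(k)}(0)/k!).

f: a_k = 0, -1, 1/2, -1/3, 1/4, -1/5, 1/6, -1/7, 1/8, …
g: a_k = 0, -12, 24, -64, 192, -3072/5, 2048, -49152/7, 24576, …
L₀ := lclm(L_f,L_g); ord L₀ ≤ 2+2.
h₀' ⇒ L via d/dx closure of L₀.
L = 8 + (10 + 16·x)·Dx + (1 + 5·x + 4·x^2)·Dx^2  (order 2).
h: a_k = -13, 49, -193, 769, -3073, 12289, -49153, 196609, -786433, …
ICs: h(0) = -13, h′(0) = 49.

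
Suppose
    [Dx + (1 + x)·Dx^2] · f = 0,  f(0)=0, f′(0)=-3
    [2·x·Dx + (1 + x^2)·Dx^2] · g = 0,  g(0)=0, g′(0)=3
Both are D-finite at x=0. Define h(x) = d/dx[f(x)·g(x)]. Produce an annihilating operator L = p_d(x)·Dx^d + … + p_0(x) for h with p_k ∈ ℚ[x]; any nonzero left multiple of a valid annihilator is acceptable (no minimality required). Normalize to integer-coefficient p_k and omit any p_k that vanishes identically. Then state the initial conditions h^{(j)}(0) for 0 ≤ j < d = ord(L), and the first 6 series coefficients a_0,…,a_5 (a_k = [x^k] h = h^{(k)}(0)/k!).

f: a_k = 0, -3, 3/2, -1, 3/4, -3/5, …
g: a_k = 0, 3, 0, -1, 0, 3/5, …
Product ⇒ symmetric product L₀, ord ≤ 4.
Derive L from L₀ (diff closure).
L = (24 + 44·x + 80·x^2 + 156·x^3 + 120·x^4 + 52·x^5 + 4·x^7) + (18 + 124·x + 308·x^2 + 484·x^3 + 544·x^4 + 372·x^5 + 140·x^6 + 12·x^7 + 14·x^8)·Dx + (12 + 64·x + 192·x^2 + 312·x^3 + 360·x^4 + 312·x^5 + 192·x^6 + 72·x^7 + 12·x^8 + 8·x^9)·Dx^2 + (5 + 18·x + 37·x^2 + 56·x^3 + 66·x^4 + 60·x^5 + 42·x^6 + 24·x^7 + 9·x^8 + 2·x^9 + x^10)·Dx^3  (order 3).
h: a_k = 0, -18, 27/2, 0, 15/4, -78/5, …
ICs: h(0) = 0, h′(0) = -18, h′′(0) = 27.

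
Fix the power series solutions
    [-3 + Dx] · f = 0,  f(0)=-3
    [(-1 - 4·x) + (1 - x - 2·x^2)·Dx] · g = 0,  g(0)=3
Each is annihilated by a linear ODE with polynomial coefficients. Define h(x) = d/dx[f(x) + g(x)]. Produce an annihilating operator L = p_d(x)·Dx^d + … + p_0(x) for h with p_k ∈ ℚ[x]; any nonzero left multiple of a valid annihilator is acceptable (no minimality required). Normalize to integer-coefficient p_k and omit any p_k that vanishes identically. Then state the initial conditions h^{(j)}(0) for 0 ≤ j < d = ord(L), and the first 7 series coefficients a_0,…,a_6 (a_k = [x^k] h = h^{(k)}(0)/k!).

f: a_k = -3, -9, -27/2, -27/2, -81/8, -243/40, -243/80, …
g: a_k = 3, 3, 9, 15, 33, 63, 129, …
h₀=f+g: left-lcm gives L₀, ord ≤ 2.
h=h₀': d/dx-closure on L₀ ⇒ L.
L = (12 + 126·x + 144·x^2 + 336·x^3 + 144·x^4) + (-7 - 42·x - 81·x^2 - 88·x^3 + 60·x^4 + 48·x^5)·Dx + (1 + 11·x^2 - 8·x^3 - 36·x^4 - 16·x^5)·Dx^2  (order 2).
h: a_k = -6, -9, 9/2, 183/2, 2277/8, 30231/40, 142071/80, …
ICs: h(0) = -6, h′(0) = -9.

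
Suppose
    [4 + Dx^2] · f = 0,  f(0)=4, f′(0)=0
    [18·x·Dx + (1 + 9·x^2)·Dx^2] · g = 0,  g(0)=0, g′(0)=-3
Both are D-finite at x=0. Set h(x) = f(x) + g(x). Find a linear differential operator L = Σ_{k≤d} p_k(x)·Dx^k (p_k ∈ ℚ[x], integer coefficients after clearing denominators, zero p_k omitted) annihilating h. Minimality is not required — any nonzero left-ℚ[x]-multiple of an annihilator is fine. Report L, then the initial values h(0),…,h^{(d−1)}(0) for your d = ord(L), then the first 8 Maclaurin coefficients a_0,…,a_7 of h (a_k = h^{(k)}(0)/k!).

L = (-3744·x + 37584·x^3 + 11664·x^5)·Dx + (-28 + 864·x^2 + 10692·x^4 + 5832·x^6)·Dx^2 + (-936·x + 9396·x^3 + 2916·x^5)·Dx^3 + (-7 + 216·x^2 + 2673·x^4 + 1458·x^6)·Dx^4  (order 4).
h: a_k = 4, -3, -8, 9, 8/3, -243/5, -16/45, 2187/7, …
ICs: h(0) = 4, h′(0) = -3, h′′(0) = -16, h′′′(0) = 54.

f: a_k = 4, 0, -8, 0, 8/3, 0, -16/45, 0, …
g: a_k = 0, -3, 0, 9, 0, -243/5, 0, 2187/7, …
h₀=f+g: left-lcm gives L₀, ord ≤ 4.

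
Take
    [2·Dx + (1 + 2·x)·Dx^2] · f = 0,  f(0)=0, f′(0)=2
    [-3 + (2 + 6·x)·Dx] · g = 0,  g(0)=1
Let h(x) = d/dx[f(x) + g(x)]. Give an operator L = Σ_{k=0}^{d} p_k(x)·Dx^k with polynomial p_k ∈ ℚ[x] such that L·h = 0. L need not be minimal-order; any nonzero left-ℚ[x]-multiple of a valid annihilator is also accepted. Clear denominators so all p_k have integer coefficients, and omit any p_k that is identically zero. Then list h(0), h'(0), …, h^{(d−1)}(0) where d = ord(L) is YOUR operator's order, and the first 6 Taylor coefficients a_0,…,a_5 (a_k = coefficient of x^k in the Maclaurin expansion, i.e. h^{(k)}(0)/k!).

f: a_k = 0, 2, -2, 8/3, -4, 32/5, …
g: a_k = 1, 3/2, -9/8, 27/16, -405/128, 1701/256, …
f+g: L₀ = lclm(L_f,L_g), ord ≤ 2+1.
h=h₀': d/dx-closure on L₀ ⇒ L.
L = (-6 + 36·x) + (5 + 84·x + 180·x^2)·Dx + (2 + 22·x + 72·x^2 + 72·x^3)·Dx^2  (order 2).
h: a_k = 7/2, -25/4, 209/16, -917/32, 16697/256, -78695/512, …
ICs: h(0) = 7/2, h′(0) = -25/4.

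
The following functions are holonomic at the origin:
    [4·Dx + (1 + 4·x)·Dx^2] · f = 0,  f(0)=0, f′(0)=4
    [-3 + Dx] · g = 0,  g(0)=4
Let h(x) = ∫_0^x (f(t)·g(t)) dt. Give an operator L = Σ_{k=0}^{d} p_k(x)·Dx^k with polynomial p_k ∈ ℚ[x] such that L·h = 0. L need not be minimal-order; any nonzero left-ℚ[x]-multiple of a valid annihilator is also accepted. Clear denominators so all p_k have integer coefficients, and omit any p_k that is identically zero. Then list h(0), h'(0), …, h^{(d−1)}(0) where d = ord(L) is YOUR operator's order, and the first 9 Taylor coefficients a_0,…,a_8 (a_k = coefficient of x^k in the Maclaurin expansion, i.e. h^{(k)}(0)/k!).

f: a_k = 0, 4, -8, 64/3, -64, 1024/5, -2048/3, 16384/7, -8192, …
g: a_k = 4, 12, 18, 18, 27/2, 81/10, 81/20, 243/140, 729/1120, …
L₀ := L_f ⊗_s L_g (sym. prod.), ord ≤ 2.
h=∫h₀ ⇒ L = L₀·Dx.
L = (-3 + 36·x)·Dx + (-2 - 24·x)·Dx^2 + (1 + 4·x)·Dx^3  (order 3).
h: a_k = 0, 0, 8, 16/3, 46/3, -72/5, 863/15, -3350/21, 138043/280, …
ICs: h(0) = 0, h′(0) = 0, h′′(0) = 16.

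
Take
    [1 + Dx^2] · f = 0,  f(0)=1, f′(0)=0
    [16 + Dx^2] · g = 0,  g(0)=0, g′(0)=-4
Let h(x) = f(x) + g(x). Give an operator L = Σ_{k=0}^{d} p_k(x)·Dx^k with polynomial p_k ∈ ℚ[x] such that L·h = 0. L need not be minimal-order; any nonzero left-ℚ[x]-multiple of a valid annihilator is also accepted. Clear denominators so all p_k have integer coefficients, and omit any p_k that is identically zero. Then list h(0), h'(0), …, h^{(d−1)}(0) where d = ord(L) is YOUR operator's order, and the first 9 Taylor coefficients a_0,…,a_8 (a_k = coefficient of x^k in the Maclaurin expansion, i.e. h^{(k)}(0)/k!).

L = 16 + 17·Dx^2 + Dx^4  (order 4).
h: a_k = 1, -4, -1/2, 32/3, 1/24, -128/15, -1/720, 1024/315, 1/40320, …
ICs: h(0) = 1, h′(0) = -4, h′′(0) = -1, h′′′(0) = 64.

f: a_k = 1, 0, -1/2, 0, 1/24, 0, -1/720, 0, 1/40320, …
g: a_k = 0, -4, 0, 32/3, 0, -128/15, 0, 1024/315, 0, …
Weyl lclm of L_f,L_g ⇒ L₀ (ord ≤ 4).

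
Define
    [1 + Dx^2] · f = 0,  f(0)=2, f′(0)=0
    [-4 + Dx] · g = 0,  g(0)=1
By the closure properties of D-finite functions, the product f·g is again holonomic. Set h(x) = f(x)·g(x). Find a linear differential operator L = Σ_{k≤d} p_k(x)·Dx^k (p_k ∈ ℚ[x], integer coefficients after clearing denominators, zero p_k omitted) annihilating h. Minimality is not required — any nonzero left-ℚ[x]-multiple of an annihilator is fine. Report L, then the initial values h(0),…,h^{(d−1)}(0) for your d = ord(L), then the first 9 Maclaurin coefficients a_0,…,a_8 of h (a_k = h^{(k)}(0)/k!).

f: a_k = 2, 0, -1, 0, 1/12, 0, -1/360, 0, 1/20160, …
g: a_k = 1, 4, 8, 32/3, 32/3, 128/15, 256/45, 1024/315, 512/315, …
L₀ := L_f ⊗_s L_g (sym. prod.), ord ≤ 2.
L = 17 - 8·Dx + Dx^2  (order 2).
h: a_k = 2, 8, 15, 52/3, 161/12, 101/15, 11/8, -727/630, -31679/20160, …
ICs: h(0) = 2, h′(0) = 8.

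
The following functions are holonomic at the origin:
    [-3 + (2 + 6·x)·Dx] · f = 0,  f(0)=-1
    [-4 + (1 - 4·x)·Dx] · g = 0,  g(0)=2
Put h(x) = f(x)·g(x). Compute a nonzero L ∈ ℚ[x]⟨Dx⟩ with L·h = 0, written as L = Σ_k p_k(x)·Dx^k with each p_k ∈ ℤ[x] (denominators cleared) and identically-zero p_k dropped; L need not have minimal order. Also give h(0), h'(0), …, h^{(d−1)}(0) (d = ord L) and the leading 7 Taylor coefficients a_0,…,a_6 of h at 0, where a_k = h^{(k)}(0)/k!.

L = (11 + 12·x) + (-2 + 2·x + 24·x^2)·Dx  (order 1).
h: a_k = -2, -11, -167/4, -1363/8, -43211/64, -347389/128, -5542915/512, …
ICs: h(0) = -2.

f: a_k = -1, -3/2, 9/8, -27/16, 405/128, -1701/256, 15309/1024, …
g: a_k = 2, 8, 32, 128, 512, 2048, 8192, …
Product ⇒ symmetric product L₀, ord ≤ 1.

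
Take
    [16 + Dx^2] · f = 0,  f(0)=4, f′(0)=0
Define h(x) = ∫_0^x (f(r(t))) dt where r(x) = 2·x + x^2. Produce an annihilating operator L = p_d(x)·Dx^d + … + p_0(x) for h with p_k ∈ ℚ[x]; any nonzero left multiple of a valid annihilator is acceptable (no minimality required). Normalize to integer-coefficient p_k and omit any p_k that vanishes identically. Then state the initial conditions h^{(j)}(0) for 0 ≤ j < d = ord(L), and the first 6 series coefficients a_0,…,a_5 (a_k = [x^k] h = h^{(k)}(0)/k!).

f: a_k = 4, 0, -32, 0, 128/3, 0, …
h₀=f(r): pull back L_f along r ⇒ L₀.
h=∫₀ˣh₀: take L = L₀·Dx.
L = (64 + 192·x + 192·x^2 + 64·x^3)·Dx - Dx^2 + (1 + x)·Dx^3  (order 3).
h: a_k = 0, 4, 0, -128/3, -32, 1952/15, …
ICs: h(0) = 0, h′(0) = 4, h′′(0) = 0.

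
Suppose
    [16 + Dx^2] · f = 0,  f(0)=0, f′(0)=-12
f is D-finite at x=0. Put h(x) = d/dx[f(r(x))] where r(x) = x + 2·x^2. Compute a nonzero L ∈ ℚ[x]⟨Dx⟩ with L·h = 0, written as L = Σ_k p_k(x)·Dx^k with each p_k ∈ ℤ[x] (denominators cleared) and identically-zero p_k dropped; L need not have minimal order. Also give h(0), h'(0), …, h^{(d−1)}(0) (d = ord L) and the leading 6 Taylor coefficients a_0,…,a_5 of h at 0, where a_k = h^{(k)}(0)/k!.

f: a_k = 0, -12, 0, 32, 0, -128/5, …
Substitute x→r, Dx→(1/r')Dx; clear ⇒ L₀.
h=h₀': d/dx-closure on L₀ ⇒ L.
L = (64 + 256·x + 1536·x^2 + 4096·x^3 + 4096·x^4) + (-12 - 48·x)·Dx + (1 + 8·x + 16·x^2)·Dx^2  (order 2).
h: a_k = -12, -48, 96, 768, 1792, 0, …
ICs: h(0) = -12, h′(0) = -48.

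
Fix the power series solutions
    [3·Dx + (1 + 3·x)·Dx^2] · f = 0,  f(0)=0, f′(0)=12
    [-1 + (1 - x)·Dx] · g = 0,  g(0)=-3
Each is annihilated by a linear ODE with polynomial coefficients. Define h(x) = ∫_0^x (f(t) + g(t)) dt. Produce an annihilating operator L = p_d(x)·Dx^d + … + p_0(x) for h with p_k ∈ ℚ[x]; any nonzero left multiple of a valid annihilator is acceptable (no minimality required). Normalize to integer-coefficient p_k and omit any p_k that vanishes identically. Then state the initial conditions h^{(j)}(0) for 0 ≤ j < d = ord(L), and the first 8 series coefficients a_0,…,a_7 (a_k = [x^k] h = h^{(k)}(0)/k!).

L = (-54 - 18·x)·Dx^2 + (12 - 72·x - 36·x^2)·Dx^3 + (5 + 13·x - 9·x^2 - 9·x^3)·Dx^4  (order 4).
h: a_k = 0, -3, 9/2, -7, 33/4, -84/5, 319/10, -489/7, …
ICs: h(0) = 0, h′(0) = -3, h′′(0) = 9, h′′′(0) = -42.

f: a_k = 0, 12, -18, 36, -81, 972/5, -486, 8748/7, …
g: a_k = -3, -3, -3, -3, -3, -3, -3, -3, …
h₀=f+g: left-lcm gives L₀, ord ≤ 3.
h=∫₀ˣh₀: take L = L₀·Dx.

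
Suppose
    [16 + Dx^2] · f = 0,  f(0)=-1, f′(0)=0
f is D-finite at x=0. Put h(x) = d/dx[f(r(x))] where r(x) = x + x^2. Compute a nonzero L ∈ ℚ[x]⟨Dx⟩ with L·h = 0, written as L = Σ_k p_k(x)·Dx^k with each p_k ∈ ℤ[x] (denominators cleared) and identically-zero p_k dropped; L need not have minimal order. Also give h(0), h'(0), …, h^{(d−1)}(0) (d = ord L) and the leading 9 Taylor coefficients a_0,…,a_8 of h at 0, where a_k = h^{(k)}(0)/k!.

L = (28 + 128·x + 384·x^2 + 512·x^3 + 256·x^4) + (-6 - 12·x)·Dx + (1 + 4·x + 4·x^2)·Dx^2  (order 2).
h: a_k = 0, 16, 48, -32/3, -640/3, -5248/15, -896/15, 184064/315, 31744/35, …
ICs: h(0) = 0, h′(0) = 16.

f: a_k = -1, 0, 8, 0, -32/3, 0, 256/45, 0, -512/315, …
L₀ from L_f via x↦r, Dx↦r'^{-1}Dx.
h₀' ⇒ L via d/dx closure of L₀.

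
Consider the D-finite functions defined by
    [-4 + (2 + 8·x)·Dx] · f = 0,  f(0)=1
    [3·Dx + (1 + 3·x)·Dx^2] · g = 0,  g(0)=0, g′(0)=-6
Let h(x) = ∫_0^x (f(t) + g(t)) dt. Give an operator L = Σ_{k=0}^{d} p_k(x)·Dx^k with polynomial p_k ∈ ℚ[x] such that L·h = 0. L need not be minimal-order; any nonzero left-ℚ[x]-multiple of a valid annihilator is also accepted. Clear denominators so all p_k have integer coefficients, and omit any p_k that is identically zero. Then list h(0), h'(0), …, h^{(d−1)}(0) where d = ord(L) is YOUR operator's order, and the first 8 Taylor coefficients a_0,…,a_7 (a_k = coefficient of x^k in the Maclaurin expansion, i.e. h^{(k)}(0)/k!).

f: a_k = 1, 2, -2, 4, -10, 28, -84, 264, …
g: a_k = 0, -6, 9, -18, 81/2, -486/5, 243, -4374/7, …
L₀ := lclm(L_f,L_g); ord L₀ ≤ 1+2.
h=∫₀ˣh₀: take L = L₀·Dx.
L = 36·x·Dx^2 + (6 + 72·x + 180·x^2)·Dx^3 + (1 + 13·x + 54·x^2 + 72·x^3)·Dx^4  (order 4).
h: a_k = 0, 1, -2, 7/3, -7/2, 61/10, -173/15, 159/7, …
ICs: h(0) = 0, h′(0) = 1, h′′(0) = -4, h′′′(0) = 14.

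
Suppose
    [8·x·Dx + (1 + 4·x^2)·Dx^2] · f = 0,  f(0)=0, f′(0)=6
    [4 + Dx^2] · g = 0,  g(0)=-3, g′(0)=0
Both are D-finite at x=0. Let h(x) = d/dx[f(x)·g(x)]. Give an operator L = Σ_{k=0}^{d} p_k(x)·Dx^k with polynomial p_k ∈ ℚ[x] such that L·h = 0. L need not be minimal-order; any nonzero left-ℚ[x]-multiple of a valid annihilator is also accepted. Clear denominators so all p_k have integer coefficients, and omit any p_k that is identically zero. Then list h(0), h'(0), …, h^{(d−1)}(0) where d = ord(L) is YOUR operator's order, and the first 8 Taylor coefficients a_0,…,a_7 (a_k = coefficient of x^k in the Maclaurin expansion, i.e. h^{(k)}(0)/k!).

L = (880 + 9408·x^2 + 59008·x^4 + 49152·x^6 + 24576·x^8 + 16384·x^10 + 32768·x^12) + (544·x + 9088·x^3 + 35840·x^5 + 40960·x^7 + 40960·x^9 + 32768·x^11)·Dx + (240 + 2720·x^2 + 17088·x^4 + 18944·x^6 + 16384·x^8 + 16384·x^10 + 16384·x^12)·Dx^2 + (136·x + 2272·x^3 + 8960·x^5 + 10240·x^7 + 10240·x^9 + 8192·x^11)·Dx^3 + (5 + 92·x^2 + 584·x^4 + 1664·x^6 + 2560·x^8 + 3072·x^10 + 2048·x^12)·Dx^4  (order 4).
h: a_k = -18, 0, 180, 0, -588, 0, 10408/5, 0, …
ICs: h(0) = -18, h′(0) = 0, h′′(0) = 360, h′′′(0) = 0.

f: a_k = 0, 6, 0, -8, 0, 96/5, 0, -384/7, …
g: a_k = -3, 0, 6, 0, -2, 0, 4/15, 0, …
f·g: L₀ = L_f ⊗_s L_g, ord ≤ 2·2.
Derive L from L₀ (diff closure).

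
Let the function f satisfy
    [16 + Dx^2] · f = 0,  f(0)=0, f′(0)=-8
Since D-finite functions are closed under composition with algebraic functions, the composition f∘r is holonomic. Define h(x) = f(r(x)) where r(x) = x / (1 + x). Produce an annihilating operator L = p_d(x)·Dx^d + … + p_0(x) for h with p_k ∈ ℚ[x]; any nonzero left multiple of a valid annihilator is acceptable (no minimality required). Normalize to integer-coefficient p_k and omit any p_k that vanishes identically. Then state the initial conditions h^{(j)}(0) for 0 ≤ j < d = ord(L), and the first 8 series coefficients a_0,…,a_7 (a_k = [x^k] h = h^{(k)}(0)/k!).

f: a_k = 0, -8, 0, 64/3, 0, -256/15, 0, 2048/315, …
L₀ from L_f via x↦r, Dx↦r'^{-1}Dx.
L = 16 + (2 + 6·x + 6·x^2 + 2·x^3)·Dx + (1 + 4·x + 6·x^2 + 4·x^3 + x^4)·Dx^2  (order 2).
h: a_k = 0, -8, 8, 40/3, -56, 1544/15, -120, 19688/315, …
ICs: h(0) = 0, h′(0) = -8.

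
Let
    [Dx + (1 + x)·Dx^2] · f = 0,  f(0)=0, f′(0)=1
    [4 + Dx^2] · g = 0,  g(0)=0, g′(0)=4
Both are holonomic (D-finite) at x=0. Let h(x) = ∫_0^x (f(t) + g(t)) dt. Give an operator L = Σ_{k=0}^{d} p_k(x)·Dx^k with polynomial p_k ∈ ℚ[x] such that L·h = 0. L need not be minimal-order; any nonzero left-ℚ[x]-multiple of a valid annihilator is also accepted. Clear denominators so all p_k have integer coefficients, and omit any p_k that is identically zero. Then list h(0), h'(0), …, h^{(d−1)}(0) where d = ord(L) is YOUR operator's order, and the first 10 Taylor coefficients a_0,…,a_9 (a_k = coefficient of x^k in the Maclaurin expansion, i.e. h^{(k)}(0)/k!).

f: a_k = 0, 1, -1/2, 1/3, -1/4, 1/5, -1/6, 1/7, -1/8, 1/9, …
g: a_k = 0, 4, 0, -8/3, 0, 8/15, 0, -16/315, 0, 8/2835, …
L₀ := lclm(L_f,L_g); ord L₀ ≤ 2+2.
h=∫₀ˣh₀: take L = L₀·Dx.
L = (20 + 16·x + 8·x^2)·Dx^2 + (12 + 28·x + 24·x^2 + 8·x^3)·Dx^3 + (5 + 4·x + 2·x^2)·Dx^4 + (3 + 7·x + 6·x^2 + 2·x^3)·Dx^5  (order 5).
h: a_k = 0, 0, 5/2, -1/6, -7/12, -1/20, 11/90, -1/42, 29/2520, -1/72, …
ICs: h(0) = 0, h′(0) = 0, h′′(0) = 5, h′′′(0) = -1, h′′′′(0) = -14.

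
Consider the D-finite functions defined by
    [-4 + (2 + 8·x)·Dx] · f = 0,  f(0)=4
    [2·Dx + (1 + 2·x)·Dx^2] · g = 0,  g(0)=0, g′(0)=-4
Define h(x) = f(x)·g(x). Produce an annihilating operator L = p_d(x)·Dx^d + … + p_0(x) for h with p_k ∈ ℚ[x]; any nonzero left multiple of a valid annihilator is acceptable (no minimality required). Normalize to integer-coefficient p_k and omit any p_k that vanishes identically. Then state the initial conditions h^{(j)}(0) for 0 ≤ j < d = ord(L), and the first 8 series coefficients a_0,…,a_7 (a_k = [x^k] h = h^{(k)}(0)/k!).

f: a_k = 4, 8, -8, 16, -40, 112, -336, 1056, …
g: a_k = 0, -4, 4, -16/3, 8, -64/5, 64/3, -256/7, …
h₀=f·g: eliminate ⇒ L₀, order ≤ 1·2.
L = (8 + 8·x) + (-2 - 8·x)·Dx + (1 + 10·x + 32·x^2 + 32·x^3)·Dx^2  (order 2).
h: a_k = 0, -16, -16, 128/3, -320/3, 4192/15, -3872/5, 79104/35, …
ICs: h(0) = 0, h′(0) = -16.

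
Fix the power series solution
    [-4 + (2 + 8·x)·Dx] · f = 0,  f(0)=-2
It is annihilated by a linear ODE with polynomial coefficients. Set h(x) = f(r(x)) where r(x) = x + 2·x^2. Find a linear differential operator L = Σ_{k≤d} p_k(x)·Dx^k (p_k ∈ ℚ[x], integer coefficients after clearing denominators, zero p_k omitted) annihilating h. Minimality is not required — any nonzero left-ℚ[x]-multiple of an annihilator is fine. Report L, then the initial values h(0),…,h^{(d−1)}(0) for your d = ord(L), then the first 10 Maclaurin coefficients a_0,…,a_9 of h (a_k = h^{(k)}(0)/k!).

f: a_k = -2, -4, 4, -8, 20, -56, 168, -528, 1716, -5720, …
L₀ from L_f via x↦r, Dx↦r'^{-1}Dx.
L = (-2 - 8·x) + (1 + 4·x + 8·x^2)·Dx  (order 1).
h: a_k = -2, -4, -4, 8, -12, 8, 24, -112, 244, -216, …
ICs: h(0) = -2.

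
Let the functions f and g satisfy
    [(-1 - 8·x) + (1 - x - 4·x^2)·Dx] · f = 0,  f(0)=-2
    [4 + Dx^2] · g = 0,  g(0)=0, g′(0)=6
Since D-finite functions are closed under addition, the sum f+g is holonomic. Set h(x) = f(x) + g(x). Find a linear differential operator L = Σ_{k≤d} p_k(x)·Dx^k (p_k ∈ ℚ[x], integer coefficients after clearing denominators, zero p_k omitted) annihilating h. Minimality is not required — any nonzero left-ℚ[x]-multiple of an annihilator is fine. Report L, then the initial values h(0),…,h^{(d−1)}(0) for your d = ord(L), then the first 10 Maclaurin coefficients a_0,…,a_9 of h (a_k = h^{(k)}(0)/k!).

L = (116 + 1008·x + 968·x^2 + 2688·x^3 + 640·x^4 + 1024·x^5) + (-28 - 4·x + 8·x^2 + 200·x^3 + 480·x^4 + 384·x^5 + 512·x^6)·Dx + (29 + 252·x + 242·x^2 + 672·x^3 + 160·x^4 + 256·x^5)·Dx^2 + (-7 - x + 2·x^2 + 50·x^3 + 120·x^4 + 96·x^5 + 128·x^6)·Dx^3  (order 3).
h: a_k = -2, 4, -10, -22, -58, -646/5, -362, -92618/105, -2330, -5535806/945, …
ICs: h(0) = -2, h′(0) = 4, h′′(0) = -20.

f: a_k = -2, -2, -10, -18, -58, -130, -362, -882, -2330, -5858, …
g: a_k = 0, 6, 0, -4, 0, 4/5, 0, -8/105, 0, 4/945, …
h₀=f+g: left-lcm gives L₀, ord ≤ 3.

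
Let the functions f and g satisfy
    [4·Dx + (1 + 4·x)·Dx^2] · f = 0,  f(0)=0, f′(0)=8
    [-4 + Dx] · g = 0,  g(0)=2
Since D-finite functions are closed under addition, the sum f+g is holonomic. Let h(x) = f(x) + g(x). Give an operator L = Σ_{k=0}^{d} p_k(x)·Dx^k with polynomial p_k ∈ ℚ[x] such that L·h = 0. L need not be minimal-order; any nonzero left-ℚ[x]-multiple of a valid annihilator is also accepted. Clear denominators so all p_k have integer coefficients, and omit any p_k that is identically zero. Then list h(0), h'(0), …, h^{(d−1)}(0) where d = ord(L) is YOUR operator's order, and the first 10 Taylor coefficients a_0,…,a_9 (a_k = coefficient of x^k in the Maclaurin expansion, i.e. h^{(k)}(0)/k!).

f: a_k = 0, 8, -16, 128/3, -128, 2048/5, -4096/3, 32768/7, -16384, 524288/9, …
g: a_k = 2, 8, 16, 64/3, 64/3, 256/15, 512/45, 2048/315, 1024/315, 4096/2835, …
L₀ := lclm(L_f,L_g); ord L₀ ≤ 2+1.
L = (-24 - 32·x)·Dx + (2 - 16·x - 32·x^2)·Dx^2 + (1 + 6·x + 8·x^2)·Dx^3  (order 3).
h: a_k = 2, 16, 0, 64, -320/3, 1280/3, -60928/45, 210944/45, -5159936/315, 165154816/2835, …
ICs: h(0) = 2, h′(0) = 16, h′′(0) = 0.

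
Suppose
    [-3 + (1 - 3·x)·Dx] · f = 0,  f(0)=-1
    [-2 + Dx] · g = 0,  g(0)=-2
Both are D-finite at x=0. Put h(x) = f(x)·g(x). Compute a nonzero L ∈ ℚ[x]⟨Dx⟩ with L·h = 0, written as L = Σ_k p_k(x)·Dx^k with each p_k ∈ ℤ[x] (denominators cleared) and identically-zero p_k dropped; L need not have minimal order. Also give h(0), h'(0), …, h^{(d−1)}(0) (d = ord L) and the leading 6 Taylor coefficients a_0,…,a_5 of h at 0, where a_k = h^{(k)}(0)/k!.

L = (5 - 6·x) + (-1 + 3·x)·Dx  (order 1).
h: a_k = 2, 10, 34, 314/3, 946/3, 14198/15, …
ICs: h(0) = 2.

f: a_k = -1, -3, -9, -27, -81, -243, …
g: a_k = -2, -4, -4, -8/3, -4/3, -8/15, …
Product ⇒ symmetric product L₀, ord ≤ 1.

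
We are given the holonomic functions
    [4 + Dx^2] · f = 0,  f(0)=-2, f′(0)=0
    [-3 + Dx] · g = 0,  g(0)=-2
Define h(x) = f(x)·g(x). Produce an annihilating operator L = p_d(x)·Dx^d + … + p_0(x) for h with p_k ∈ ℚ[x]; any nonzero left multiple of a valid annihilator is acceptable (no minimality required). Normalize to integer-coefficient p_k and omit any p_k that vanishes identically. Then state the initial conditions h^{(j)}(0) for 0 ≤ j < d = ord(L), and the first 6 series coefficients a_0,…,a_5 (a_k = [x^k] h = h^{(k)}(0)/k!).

f: a_k = -2, 0, 4, 0, -4/3, 0, …
g: a_k = -2, -6, -9, -9, -27/4, -81/20, …
Product ⇒ symmetric product L₀, ord ≤ 2.
L = 13 - 6·Dx + Dx^2  (order 2).
h: a_k = 4, 12, 10, -6, -119/6, -199/10, …
ICs: h(0) = 4, h′(0) = 12.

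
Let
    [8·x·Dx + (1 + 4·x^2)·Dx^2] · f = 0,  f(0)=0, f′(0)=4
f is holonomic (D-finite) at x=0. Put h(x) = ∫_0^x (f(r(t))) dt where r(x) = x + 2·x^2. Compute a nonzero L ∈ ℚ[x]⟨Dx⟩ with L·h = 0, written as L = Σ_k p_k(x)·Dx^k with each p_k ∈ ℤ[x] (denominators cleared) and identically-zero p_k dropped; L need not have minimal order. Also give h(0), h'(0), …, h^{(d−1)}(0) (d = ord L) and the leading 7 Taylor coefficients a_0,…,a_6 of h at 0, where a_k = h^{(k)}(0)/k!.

L = (-4 + 8·x + 64·x^2 + 192·x^3 + 192·x^4)·Dx^2 + (1 + 4·x + 4·x^2 + 32·x^3 + 80·x^4 + 64·x^5)·Dx^3  (order 3).
h: a_k = 0, 0, 2, 8/3, -4/3, -32/5, -128/15, …
ICs: h(0) = 0, h′(0) = 0, h′′(0) = 4.

f: a_k = 0, 4, 0, -16/3, 0, 64/5, 0, …
Substitute x→r, Dx→(1/r')Dx; clear ⇒ L₀.
h=∫₀ˣh₀: take L = L₀·Dx.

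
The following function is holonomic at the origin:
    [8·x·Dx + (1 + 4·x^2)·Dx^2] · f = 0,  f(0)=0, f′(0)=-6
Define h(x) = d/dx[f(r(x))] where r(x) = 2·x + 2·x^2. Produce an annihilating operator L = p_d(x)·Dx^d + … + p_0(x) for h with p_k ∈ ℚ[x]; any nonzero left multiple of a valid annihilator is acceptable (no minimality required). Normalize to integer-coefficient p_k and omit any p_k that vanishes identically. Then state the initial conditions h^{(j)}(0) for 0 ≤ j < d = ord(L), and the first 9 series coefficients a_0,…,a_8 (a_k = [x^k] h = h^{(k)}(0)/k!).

L = (-2 + 32·x + 128·x^2 + 192·x^3 + 96·x^4) + (1 + 2·x + 16·x^2 + 64·x^3 + 80·x^4 + 32·x^5)·Dx  (order 1).
h: a_k = -12, -24, 192, 768, -2112, -18048, 6144, 344064, 513024, …
ICs: h(0) = -12.

f: a_k = 0, -6, 0, 8, 0, -96/5, 0, 384/7, 0, …
Change of var in L_f (x↦r) gives L₀.
Differentiate: ansatz ord ≤ ord L₀ ⇒ L.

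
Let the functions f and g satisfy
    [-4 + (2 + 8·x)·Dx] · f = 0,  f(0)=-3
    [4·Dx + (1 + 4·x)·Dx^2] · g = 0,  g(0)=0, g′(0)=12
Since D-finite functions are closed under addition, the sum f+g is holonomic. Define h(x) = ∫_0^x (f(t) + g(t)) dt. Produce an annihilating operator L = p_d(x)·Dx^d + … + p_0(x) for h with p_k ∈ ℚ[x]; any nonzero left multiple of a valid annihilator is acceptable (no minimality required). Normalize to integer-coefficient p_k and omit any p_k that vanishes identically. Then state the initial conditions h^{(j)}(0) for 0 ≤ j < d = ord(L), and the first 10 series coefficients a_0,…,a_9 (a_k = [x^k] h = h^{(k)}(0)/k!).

f: a_k = -3, -6, 6, -12, 30, -84, 252, -792, 2574, -8580, …
g: a_k = 0, 12, -24, 64, -192, 3072/5, -2048, 49152/7, -24576, 262144/3, …
Sum ⇒ L₀ = lclm(L_f,L_g) in ℚ(x)⟨Dx⟩.
h=∫h₀ ⇒ L = L₀·Dx.
L = 8·Dx^2 + (10 + 40·x)·Dx^3 + (1 + 8·x + 16·x^2)·Dx^4  (order 4).
h: a_k = 0, -3, 3, -6, 13, -162/5, 442/5, -1796/7, 5451/7, -7334/3, …
ICs: h(0) = 0, h′(0) = -3, h′′(0) = 6, h′′′(0) = -36.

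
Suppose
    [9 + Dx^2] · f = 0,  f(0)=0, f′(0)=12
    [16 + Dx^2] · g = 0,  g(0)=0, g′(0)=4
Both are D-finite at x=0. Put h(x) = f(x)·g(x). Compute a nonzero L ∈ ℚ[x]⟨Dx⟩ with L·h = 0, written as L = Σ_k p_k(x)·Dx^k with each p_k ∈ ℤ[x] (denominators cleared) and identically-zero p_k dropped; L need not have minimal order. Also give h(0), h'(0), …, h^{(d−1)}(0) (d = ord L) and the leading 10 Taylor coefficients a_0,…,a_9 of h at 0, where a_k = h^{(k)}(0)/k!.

f: a_k = 0, 12, 0, -18, 0, 81/10, 0, -243/140, 0, 243/1120, …
g: a_k = 0, 4, 0, -32/3, 0, 128/15, 0, -1024/315, 0, 2048/2835, …
L₀ := L_f ⊗_s L_g (sym. prod.), ord ≤ 4.
L = 49 + 50·Dx^2 + Dx^4  (order 4).
h: a_k = 0, 0, 48, 0, -200, 0, 1634/5, 0, -6005/21, 0, …
ICs: h(0) = 0, h′(0) = 0, h′′(0) = 96, h′′′(0) = 0.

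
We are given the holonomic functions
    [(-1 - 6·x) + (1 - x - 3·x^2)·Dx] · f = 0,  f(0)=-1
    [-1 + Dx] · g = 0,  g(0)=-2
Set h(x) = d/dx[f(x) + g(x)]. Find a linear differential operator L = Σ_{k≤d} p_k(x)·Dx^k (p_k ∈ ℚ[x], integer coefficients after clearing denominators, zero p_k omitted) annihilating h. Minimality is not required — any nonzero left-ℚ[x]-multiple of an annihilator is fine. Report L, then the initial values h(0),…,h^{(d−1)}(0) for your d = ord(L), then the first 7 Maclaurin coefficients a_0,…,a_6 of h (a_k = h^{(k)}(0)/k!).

L = (34 + 278·x + 312·x^2 + 756·x^3 + 162·x^4) + (-41 - 284·x - 341·x^2 - 672·x^3 + 45·x^4 + 54·x^5)·Dx + (7 + 6·x + 29·x^2 - 84·x^3 - 207·x^4 - 54·x^5)·Dx^2  (order 2).
h: a_k = -3, -10, -22, -229/3, -2401/12, -34921/60, -546841/360, …
ICs: h(0) = -3, h′(0) = -10.

f: a_k = -1, -1, -4, -7, -19, -40, -97, …
g: a_k = -2, -2, -1, -1/3, -1/12, -1/60, -1/360, …
f+g: L₀ = lclm(L_f,L_g), ord ≤ 1+1.
h=h₀': d/dx-closure on L₀ ⇒ L.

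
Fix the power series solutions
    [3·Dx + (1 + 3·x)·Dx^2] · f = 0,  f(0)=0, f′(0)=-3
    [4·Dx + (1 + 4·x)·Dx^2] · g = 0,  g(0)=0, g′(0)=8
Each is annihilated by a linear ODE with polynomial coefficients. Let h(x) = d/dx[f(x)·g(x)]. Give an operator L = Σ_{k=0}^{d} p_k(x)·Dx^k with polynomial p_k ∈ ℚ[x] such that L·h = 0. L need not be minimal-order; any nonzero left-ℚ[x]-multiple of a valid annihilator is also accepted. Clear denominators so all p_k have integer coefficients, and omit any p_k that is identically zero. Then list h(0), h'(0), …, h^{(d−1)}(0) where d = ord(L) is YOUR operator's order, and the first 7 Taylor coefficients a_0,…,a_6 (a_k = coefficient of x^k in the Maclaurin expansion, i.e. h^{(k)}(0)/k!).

L = (600 + 4032·x + 6912·x^2) + (854 + 8808·x + 30240·x^2 + 34560·x^3)·Dx + (172 + 2380·x + 12312·x^2 + 28224·x^3 + 24192·x^4)·Dx^2 + (7 + 122·x + 847·x^2 + 2928·x^3 + 5040·x^4 + 3456·x^5)·Dx^3  (order 3).
h: a_k = 0, -48, 252, -1088, 4410, -87048/5, 339668/5, …
ICs: h(0) = 0, h′(0) = -48, h′′(0) = 504.

f: a_k = 0, -3, 9/2, -9, 81/4, -243/5, 243/2, …
g: a_k = 0, 8, -16, 128/3, -128, 2048/5, -4096/3, …
h₀=f·g: eliminate ⇒ L₀, order ≤ 2·2.
Differentiate: ansatz ord ≤ ord L₀ ⇒ L.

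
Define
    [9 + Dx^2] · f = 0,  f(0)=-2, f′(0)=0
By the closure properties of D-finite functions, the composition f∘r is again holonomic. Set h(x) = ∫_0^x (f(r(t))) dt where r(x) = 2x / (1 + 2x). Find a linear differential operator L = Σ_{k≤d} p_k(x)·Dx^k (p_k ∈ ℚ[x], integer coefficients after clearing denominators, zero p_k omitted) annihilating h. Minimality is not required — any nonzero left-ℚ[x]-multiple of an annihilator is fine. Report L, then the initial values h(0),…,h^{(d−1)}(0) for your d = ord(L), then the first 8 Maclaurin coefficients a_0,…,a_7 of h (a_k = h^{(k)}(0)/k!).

L = 36·Dx + (4 + 24·x + 48·x^2 + 32·x^3)·Dx^2 + (1 + 8·x + 24·x^2 + 32·x^3 + 16·x^4)·Dx^3  (order 3).
h: a_k = 0, -2, 0, 12, -36, 324/5, -48, -936/5, …
ICs: h(0) = 0, h′(0) = -2, h′′(0) = 0.

f: a_k = -2, 0, 9, 0, -27/4, 0, 81/40, 0, …
L₀ from L_f via x↦r, Dx↦r'^{-1}Dx.
∫: right-multiply L₀ by Dx.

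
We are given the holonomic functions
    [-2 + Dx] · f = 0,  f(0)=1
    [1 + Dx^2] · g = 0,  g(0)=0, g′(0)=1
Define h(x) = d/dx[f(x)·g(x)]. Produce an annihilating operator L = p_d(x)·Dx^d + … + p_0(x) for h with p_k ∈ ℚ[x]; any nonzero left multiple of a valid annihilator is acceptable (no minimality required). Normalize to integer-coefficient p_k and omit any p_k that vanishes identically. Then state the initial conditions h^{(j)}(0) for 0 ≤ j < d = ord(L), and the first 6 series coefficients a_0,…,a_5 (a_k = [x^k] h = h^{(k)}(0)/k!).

f: a_k = 1, 2, 2, 4/3, 2/3, 4/15, …
g: a_k = 0, 1, 0, -1/6, 0, 1/120, …
Sym-product of L_f,L_g gives L₀ (≤ ord 2).
h=h₀': d/dx-closure on L₀ ⇒ L.
L = 5 - 4·Dx + Dx^2  (order 2).
h: a_k = 1, 4, 11/2, 4, 41/24, 11/30, …
ICs: h(0) = 1, h′(0) = 4.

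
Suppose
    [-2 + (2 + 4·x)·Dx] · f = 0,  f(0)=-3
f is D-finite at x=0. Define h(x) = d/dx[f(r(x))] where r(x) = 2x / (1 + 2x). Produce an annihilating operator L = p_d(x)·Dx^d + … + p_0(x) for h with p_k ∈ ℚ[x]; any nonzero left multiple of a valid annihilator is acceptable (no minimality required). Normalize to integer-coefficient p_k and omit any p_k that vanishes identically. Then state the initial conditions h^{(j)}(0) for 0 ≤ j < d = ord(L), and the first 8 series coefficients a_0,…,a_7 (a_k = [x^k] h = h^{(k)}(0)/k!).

L = (-6 - 24·x) + (-1 - 8·x - 12·x^2)·Dx  (order 1).
h: a_k = -6, 36, -180, 888, -4500, 23544, -126504, 693360, …
ICs: h(0) = -6.

f: a_k = -3, -3, 3/2, -3/2, 15/8, -21/8, 63/16, -99/16, …
Substitute x→r, Dx→(1/r')Dx; clear ⇒ L₀.
h₀' ⇒ L via d/dx closure of L₀.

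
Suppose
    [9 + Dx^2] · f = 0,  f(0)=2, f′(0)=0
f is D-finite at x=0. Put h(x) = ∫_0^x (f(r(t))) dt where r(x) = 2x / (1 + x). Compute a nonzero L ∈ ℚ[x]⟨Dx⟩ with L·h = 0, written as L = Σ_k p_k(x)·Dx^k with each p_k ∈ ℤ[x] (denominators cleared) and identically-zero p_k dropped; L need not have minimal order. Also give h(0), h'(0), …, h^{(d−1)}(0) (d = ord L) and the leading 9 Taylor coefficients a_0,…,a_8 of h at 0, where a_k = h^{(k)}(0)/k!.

L = 36·Dx + (2 + 6·x + 6·x^2 + 2·x^3)·Dx^2 + (1 + 4·x + 6·x^2 + 4·x^3 + x^4)·Dx^3  (order 3).
h: a_k = 0, 2, 0, -12, 18, 0, -48, 3852/35, -729/5, …
ICs: h(0) = 0, h′(0) = 2, h′′(0) = 0.

f: a_k = 2, 0, -9, 0, 27/4, 0, -81/40, 0, 729/2240, …
f∘r: x↦r, Dx↦Dx/r' in L_f ⇒ L₀.
h=∫₀ˣh₀: take L = L₀·Dx.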